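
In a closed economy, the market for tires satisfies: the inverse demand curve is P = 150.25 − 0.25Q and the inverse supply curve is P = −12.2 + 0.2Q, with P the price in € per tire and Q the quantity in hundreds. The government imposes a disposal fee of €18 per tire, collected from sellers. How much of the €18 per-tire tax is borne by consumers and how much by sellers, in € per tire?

Inverting to Q(P) form: Qd = 601 − 4P; Qs = 5P + 61.
Before the tax: set 601 − 4P = 5P + 61 → P* = €60, Q* = 361.
With the tax collected from sellers, supply shifts: Qs = 5(P − 18) + 61.
New equilibrium: consumers pay €70, sellers receive €52, Q = 321. (Wedge: Pb − Ps = 18.)
Burden on consumers: €10; on sellers: €8. (They sum to €18.)

Consumers bear €10 per tire; sellers bear €8 per tire.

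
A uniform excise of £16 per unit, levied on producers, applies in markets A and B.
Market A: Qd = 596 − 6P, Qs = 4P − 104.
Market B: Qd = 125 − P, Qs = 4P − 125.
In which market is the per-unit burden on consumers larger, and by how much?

Market B, by £6.4.

Market A: pre-tax P* = £70, Q* = 176; post-tax Q = 137.6; per-unit burden on consumers = £6.4.
Market B: pre-tax P* = £50, Q* = 75; post-tax Q = 62.2; per-unit burden on consumers = £12.8.
Difference: £6.4 vs £12.8 → market B is larger by £6.4.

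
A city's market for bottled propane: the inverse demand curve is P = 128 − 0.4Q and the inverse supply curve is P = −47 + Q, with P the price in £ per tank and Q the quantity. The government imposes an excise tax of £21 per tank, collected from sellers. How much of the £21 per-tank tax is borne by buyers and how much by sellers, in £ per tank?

Inverting to Q(P) form: Qd = 320 − 2.5P; Qs = P + 47.
Without the tax, 320 − 2.5P = P + 47 gives 3.5P = 273, so P* = £78 and Q* = 125.
With the tax collected from sellers, supply shifts: Qs = (P − 21) + 47.
Solving gives Q = 110 with buyers paying £84 and sellers receiving £63 (the £21 wedge).
Burden on buyers: £6; on sellers: £15. (They sum to £21.)

Buyers bear £6 per tank; sellers bear £15 per tank.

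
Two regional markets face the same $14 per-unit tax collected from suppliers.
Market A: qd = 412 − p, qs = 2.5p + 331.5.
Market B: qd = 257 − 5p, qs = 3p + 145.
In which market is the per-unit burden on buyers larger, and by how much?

Market A: pre-tax p* = $23, q* = 389; post-tax q = 379; per-unit burden on buyers = $10.
Market B: pre-tax p* = $14, q* = 187; post-tax q = 160.75; per-unit burden on buyers = $5.25.
Difference: $10 vs $5.25 → market A is larger by $4.75.

Market A, by $4.75.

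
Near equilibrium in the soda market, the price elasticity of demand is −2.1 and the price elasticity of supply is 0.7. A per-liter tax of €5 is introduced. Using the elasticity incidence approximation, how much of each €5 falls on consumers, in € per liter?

Consumers bear ≈ €1.25 per liter.

Incidence ratio: consumers' share ≈ εs / (εs + |εd|) = 0.7 / (0.7 + 2.1) = 0.25.
So consumers bear ≈ 0.25 × €5 = €1.25; sellers bear €3.75.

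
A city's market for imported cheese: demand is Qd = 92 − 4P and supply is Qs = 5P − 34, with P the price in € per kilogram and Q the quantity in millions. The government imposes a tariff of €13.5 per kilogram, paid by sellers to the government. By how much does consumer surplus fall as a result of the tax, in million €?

Before the tax: set 92 − 4P = 5P − 34 → P* = €14, Q* = 36.
With the tax collected from sellers, supply shifts: Qs = 5(P − 13.5) − 34.
New equilibrium: buyers pay €21.5, sellers receive €8, Q = 6. (Wedge: Pb − Ps = 13.5.)
ΔCS is the trapezoid between Q = 6 and Q = 36 of height €7.5: ½ · (36 + 6) · 7.5 = €157.5.

Consumer surplus falls by €157.5 million.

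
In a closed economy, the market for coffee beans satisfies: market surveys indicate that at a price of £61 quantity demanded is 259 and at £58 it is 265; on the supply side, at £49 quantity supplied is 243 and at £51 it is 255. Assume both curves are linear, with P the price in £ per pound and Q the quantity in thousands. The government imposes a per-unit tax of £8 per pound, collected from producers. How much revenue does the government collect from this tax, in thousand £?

Tax revenue = £2088 thousand.

Demand slope: (265 − 259)/(58 − 61) = -2, so Qd = 381 − 2P.
Supply slope: (255 − 243)/(51 − 49) = 6, so Qs = 6P − 51.
Before the tax: set 381 − 2P = 6P − 51 → P* = £54, Q* = 273.
With the tax collected from producers, supply shifts: Qs = 6(P − 8) − 51.
New equilibrium: consumers pay £60, producers receive £52, Q = 261. (Wedge: Pb − Ps = 8.)
Revenue = t · Q = 8 · 261 = £2088.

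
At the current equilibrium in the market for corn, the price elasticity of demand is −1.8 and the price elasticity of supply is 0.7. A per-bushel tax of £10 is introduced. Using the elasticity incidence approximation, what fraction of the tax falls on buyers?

Buyers' share ≈ 0.28.

Incidence ratio: buyers' share ≈ εs / (εs + |εd|) = 0.7 / (0.7 + 1.8) = 0.28.
Supply is the less elastic side, so buyers bear the smaller share.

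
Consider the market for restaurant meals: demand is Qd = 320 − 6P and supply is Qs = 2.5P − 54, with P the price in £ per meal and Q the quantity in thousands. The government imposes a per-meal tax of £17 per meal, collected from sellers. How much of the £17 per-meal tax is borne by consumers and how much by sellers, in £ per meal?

Before the tax: set 320 − 6P = 2.5P − 54 → P* = £44, Q* = 56.
With the tax collected from sellers, supply shifts: Qs = 2.5(P − 17) − 54.
Solving gives Q = 26 with consumers paying £49 and sellers receiving £32 (the £17 wedge).
Burden on consumers: £5; on sellers: £12. (They sum to £17.)
The less price-elastic side of the market bears the larger share of a per-unit tax.

Consumers bear £5 per meal; sellers bear £12 per meal.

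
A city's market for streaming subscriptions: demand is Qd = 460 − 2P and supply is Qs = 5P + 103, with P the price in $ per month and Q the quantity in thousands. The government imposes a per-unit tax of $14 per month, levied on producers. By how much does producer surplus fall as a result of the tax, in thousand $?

Before the tax: set 460 − 2P = 5P + 103 → P* = $51, Q* = 358.
With the tax collected from producers, supply shifts: Qs = 5(P − 14) + 103.
Solving gives Q = 338 with buyers paying $61 and producers receiving $47 (the $14 wedge).
ΔPS is the trapezoid between Q = 338 and Q = 358 of height $4: ½ · (358 + 338) · 4 = $1392.

Producer surplus falls by $1392 thousand.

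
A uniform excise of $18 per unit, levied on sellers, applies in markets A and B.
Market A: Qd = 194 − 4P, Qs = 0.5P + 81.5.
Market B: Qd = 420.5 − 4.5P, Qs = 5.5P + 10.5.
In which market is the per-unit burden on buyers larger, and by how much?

Market A: pre-tax P* = $25, Q* = 94; post-tax Q = 86; per-unit burden on buyers = $2.
Market B: pre-tax P* = $41, Q* = 236; post-tax Q = 191.45; per-unit burden on buyers = $9.9.
Difference: $2 vs $9.9 → market B is larger by $7.9.

Market B, by $7.9.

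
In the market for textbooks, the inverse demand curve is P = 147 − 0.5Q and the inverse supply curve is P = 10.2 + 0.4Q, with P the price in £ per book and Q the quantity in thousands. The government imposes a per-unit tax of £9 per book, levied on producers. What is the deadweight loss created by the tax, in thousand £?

Deadweight loss = £45 thousand.

Rewrite in direct form: Qd = 294 − 2P and Qs = 2.5P − 25.5.
Before the tax: set 294 − 2P = 2.5P − 25.5 → P* = £71, Q* = 152.
With the tax collected from producers, supply shifts: Qs = 2.5(P − 9) − 25.5.
New equilibrium: buyers pay £76, producers receive £67, Q = 142. (Wedge: Pb − Ps = 9.)
Quantity falls by |ΔQ| = |152 − 142| = 10.
DWL = ½ · t · |ΔQ| = ½ · 9 · 10 = £45.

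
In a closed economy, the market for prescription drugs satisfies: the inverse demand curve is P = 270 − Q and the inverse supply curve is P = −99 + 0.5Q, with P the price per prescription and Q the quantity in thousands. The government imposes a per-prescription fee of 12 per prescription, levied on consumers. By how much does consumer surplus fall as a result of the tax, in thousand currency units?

Rewrite in direct form: Qd = 270 − P and Qs = 2P + 198.
Without the tax, 270 − P = 2P + 198 gives 3P = 72, so P* = 24 and Q* = 246.
With the tax collected from consumers, demand (in seller-price terms) shifts: Qd = 270 − (P + 12).
New equilibrium: consumers pay 32, suppliers receive 20, Q = 238. (Wedge: Pb − Ps = 12.)
ΔCS is the trapezoid between Q = 238 and Q = 246 of height 8: ½ · (246 + 238) · 8 = 1936.

Consumer surplus falls by 1936 thousand.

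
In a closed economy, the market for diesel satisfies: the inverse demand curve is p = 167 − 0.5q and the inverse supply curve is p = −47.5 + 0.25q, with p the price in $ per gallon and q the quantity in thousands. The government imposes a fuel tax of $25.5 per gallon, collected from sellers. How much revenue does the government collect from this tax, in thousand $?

Inverting to q(p) form: qd = 334 − 2p; qs = 4p + 190.
Without the tax, 334 − 2p = 4p + 190 gives 6p = 144, so p* = $24 and q* = 286.
With the tax collected from sellers, supply shifts: qs = 4(p − 25.5) + 190.
New equilibrium: buyers pay $41, sellers receive $15.5, q = 252. (Wedge: pb − ps = 25.5.)
Revenue = t · Q = 25.5 · 252 = $6426.

Tax revenue = $6426 thousand.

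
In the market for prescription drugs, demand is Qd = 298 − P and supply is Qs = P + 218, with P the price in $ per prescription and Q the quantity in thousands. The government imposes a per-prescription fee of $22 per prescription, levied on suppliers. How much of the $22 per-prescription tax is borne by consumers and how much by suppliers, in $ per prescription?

Consumers bear $11 per prescription; suppliers bear $11 per prescription.

Without the tax, 298 − P = P + 218 gives 2P = 80, so P* = $40 and Q* = 258.
With the tax collected from suppliers, supply shifts: Qs = (P − 22) + 218.
New equilibrium: consumers pay $51, suppliers receive $29, Q = 247. (Wedge: Pb − Ps = 22.)
Burden on consumers: $11; on suppliers: $11. (They sum to $22.)
The less price-elastic side of the market bears the larger share of a per-unit tax.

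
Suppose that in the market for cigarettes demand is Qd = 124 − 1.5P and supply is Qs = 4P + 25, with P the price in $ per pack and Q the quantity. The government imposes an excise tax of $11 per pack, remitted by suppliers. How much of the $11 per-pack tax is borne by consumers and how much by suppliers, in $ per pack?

Before the tax: set 124 − 1.5P = 4P + 25 → P* = $18, Q* = 97.
With the tax collected from suppliers, supply shifts: Qs = 4(P − 11) + 25.
New equilibrium: consumers pay $26, suppliers receive $15, Q = 85. (Wedge: Pb − Ps = 11.)
Burden on consumers: $8; on suppliers: $3. (They sum to $11.)
The less price-elastic side of the market bears the larger share of a per-unit tax.

Consumers bear $8 per pack; suppliers bear $3 per pack.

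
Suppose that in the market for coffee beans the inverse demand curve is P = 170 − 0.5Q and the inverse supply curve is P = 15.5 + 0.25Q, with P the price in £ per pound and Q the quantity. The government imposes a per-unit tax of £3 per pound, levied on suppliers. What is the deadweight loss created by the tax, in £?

Inverting to Q(P) form: Qd = 340 − 2P; Qs = 4P − 62.
Without the tax, 340 − 2P = 4P − 62 gives 6P = 402, so P* = £67 and Q* = 206.
With the tax collected from suppliers, supply shifts: Qs = 4(P − 3) − 62.
Solving gives Q = 202 with buyers paying £69 and suppliers receiving £66 (the £3 wedge).
Quantity falls by |ΔQ| = |206 − 202| = 4.
DWL = ½ · t · |ΔQ| = ½ · 3 · 4 = £6.

Deadweight loss = £6.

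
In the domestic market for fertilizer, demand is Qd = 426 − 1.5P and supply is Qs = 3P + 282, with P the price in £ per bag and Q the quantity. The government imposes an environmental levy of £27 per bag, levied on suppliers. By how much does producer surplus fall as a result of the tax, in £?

Producer surplus falls by £3280.5.

Before the tax: set 426 − 1.5P = 3P + 282 → P* = £32, Q* = 378.
With the tax collected from suppliers, supply shifts: Qs = 3(P − 27) + 282.
Solving gives Q = 351 with buyers paying £50 and suppliers receiving £23 (the £27 wedge).
ΔPS is the trapezoid between Q = 351 and Q = 378 of height £9: ½ · (378 + 351) · 9 = £3280.5.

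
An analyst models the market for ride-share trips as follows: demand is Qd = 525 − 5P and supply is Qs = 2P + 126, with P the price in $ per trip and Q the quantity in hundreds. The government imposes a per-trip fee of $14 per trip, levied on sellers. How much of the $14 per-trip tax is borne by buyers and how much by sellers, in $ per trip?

Before the tax: set 525 − 5P = 2P + 126 → P* = $57, Q* = 240.
With the tax collected from sellers, supply shifts: Qs = 2(P − 14) + 126.
Solving gives Q = 220 with buyers paying $61 and sellers receiving $47 (the $14 wedge).
Burden on buyers: $4; on sellers: $10. (They sum to $14.)
The less price-elastic side of the market bears the larger share of a per-unit tax.

Buyers bear $4 per trip; sellers bear $10 per trip.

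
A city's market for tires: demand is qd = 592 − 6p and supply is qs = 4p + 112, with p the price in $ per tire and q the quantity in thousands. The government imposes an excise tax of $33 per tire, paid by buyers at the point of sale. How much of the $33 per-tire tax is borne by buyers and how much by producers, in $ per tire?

Buyers bear $13.2 per tire; producers bear $19.8 per tire.

Without the tax, 592 − 6p = 4p + 112 gives 10p = 480, so p* = $48 and q* = 304.
With the tax collected from buyers, demand (in seller-price terms) shifts: qd = 592 − 6(p + 33).
New equilibrium: buyers pay $61.2, producers receive $28.2, q = 224.8. (Wedge: pb − ps = 33.)
Burden on buyers: $13.2; on producers: $19.8. (They sum to $33.)
The less price-elastic side of the market bears the larger share of a per-unit tax.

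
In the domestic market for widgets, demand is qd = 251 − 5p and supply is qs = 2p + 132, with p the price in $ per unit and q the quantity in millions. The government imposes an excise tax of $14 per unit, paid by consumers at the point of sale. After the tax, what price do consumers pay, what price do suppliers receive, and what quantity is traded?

Before the tax: set 251 − 5p = 2p + 132 → p* = $17, q* = 166.
With the tax collected from consumers, demand (in seller-price terms) shifts: qd = 251 − 5(p + 14).
Solving gives q = 146 with consumers paying $21 and suppliers receiving $7 (the $14 wedge).
The less price-elastic side of the market bears the larger share of a per-unit tax.

Consumers pay $21; suppliers receive $7; quantity = 146.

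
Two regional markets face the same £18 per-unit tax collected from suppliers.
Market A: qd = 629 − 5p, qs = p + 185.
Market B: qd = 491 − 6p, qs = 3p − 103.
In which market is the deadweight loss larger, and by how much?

Market A: pre-tax p* = £74, q* = 259; post-tax q = 244; deadweight loss = £135.
Market B: pre-tax p* = £66, q* = 95; post-tax q = 59; deadweight loss = £324.
Difference: £135 vs £324 → market B is larger by £189.

Market B, by £189.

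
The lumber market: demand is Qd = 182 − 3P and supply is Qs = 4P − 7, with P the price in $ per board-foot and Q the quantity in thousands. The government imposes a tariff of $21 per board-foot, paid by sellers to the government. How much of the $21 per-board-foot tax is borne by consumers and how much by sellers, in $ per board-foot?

Without the tax, 182 − 3P = 4P − 7 gives 7P = 189, so P* = $27 and Q* = 101.
With the tax collected from sellers, supply shifts: Qs = 4(P − 21) − 7.
New equilibrium: consumers pay $39, sellers receive $18, Q = 65. (Wedge: Pb − Ps = 21.)
Burden on consumers: $12; on sellers: $9. (They sum to $21.)
The less price-elastic side of the market bears the larger share of a per-unit tax.

Consumers bear $12 per board-foot; sellers bear $9 per board-foot.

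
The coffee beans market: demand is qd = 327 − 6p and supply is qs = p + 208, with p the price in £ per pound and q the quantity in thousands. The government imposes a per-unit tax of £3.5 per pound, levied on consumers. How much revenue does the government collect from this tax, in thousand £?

Tax revenue = £777 thousand.

Without the tax, 327 − 6p = p + 208 gives 7p = 119, so p* = £17 and q* = 225.
With the tax collected from consumers, demand (in seller-price terms) shifts: qd = 327 − 6(p + 3.5).
Solving gives q = 222 with consumers paying £17.5 and suppliers receiving £14 (the £3.5 wedge).
Revenue = t · Q = 3.5 · 222 = £777.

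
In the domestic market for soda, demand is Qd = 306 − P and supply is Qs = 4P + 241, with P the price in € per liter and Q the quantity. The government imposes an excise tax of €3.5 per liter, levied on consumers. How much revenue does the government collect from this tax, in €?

Tax revenue = €1015.7.

Before the tax: set 306 − P = 4P + 241 → P* = €13, Q* = 293.
With the tax collected from consumers, demand (in seller-price terms) shifts: Qd = 306 − (P + 3.5).
New equilibrium: consumers pay €15.8, suppliers receive €12.3, Q = 290.2. (Wedge: Pb − Ps = 3.5.)
Revenue = t · Q = 3.5 · 290.2 = €1015.7.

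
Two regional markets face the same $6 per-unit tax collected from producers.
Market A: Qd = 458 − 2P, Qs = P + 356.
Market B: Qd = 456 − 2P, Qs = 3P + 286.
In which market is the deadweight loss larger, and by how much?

Market B, by $9.6.

Market A: pre-tax P* = $34, Q* = 390; post-tax Q = 386; deadweight loss = $12.
Market B: pre-tax P* = $34, Q* = 388; post-tax Q = 380.8; deadweight loss = $21.6.
Difference: $12 vs $21.6 → market B is larger by $9.6.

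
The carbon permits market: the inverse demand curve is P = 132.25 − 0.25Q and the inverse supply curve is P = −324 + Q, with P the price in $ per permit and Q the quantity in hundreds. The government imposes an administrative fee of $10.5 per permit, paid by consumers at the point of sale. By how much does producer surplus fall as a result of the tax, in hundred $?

Producer surplus falls by $3030.72 hundred.

Rewrite in direct form: Qd = 529 − 4P and Qs = P + 324.
Before the tax: set 529 − 4P = P + 324 → P* = $41, Q* = 365.
With the tax collected from consumers, demand (in seller-price terms) shifts: Qd = 529 − 4(P + 10.5).
Solving gives Q = 356.6 with consumers paying $43.1 and producers receiving $32.6 (the $10.5 wedge).
ΔPS is the trapezoid between Q = 356.6 and Q = 365 of height $8.4: ½ · (365 + 356.6) · 8.4 = $3030.72.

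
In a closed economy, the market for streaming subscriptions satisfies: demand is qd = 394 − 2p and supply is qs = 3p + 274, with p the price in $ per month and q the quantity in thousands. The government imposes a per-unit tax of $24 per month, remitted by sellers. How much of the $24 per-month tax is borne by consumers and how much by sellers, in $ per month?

Consumers bear $14.4 per month; sellers bear $9.6 per month.

Without the tax, 394 − 2p = 3p + 274 gives 5p = 120, so p* = $24 and q* = 346.
With the tax collected from sellers, supply shifts: qs = 3(p − 24) + 274.
Solving gives q = 317.2 with consumers paying $38.4 and sellers receiving $14.4 (the $24 wedge).
Burden on consumers: $14.4; on sellers: $9.6. (They sum to $24.)
The less price-elastic side of the market bears the larger share of a per-unit tax.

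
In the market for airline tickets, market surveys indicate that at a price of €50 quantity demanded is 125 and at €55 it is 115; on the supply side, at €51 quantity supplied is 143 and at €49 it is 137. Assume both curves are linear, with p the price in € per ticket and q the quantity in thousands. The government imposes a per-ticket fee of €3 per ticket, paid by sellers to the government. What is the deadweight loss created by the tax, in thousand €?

Demand slope: (115 − 125)/(55 − 50) = -2, so qd = 225 − 2p.
Supply slope: (137 − 143)/(49 − 51) = 3, so qs = 3p − 10.
Before the tax: set 225 − 2p = 3p − 10 → p* = €47, q* = 131.
With the tax collected from sellers, supply shifts: qs = 3(p − 3) − 10.
Solving gives q = 127.4 with buyers paying €48.8 and sellers receiving €45.8 (the €3 wedge).
Quantity falls by |ΔQ| = |131 − 127.4| = 3.6.
DWL = ½ · t · |ΔQ| = ½ · 3 · 3.6 = €5.4.

Deadweight loss = €5.4 thousand.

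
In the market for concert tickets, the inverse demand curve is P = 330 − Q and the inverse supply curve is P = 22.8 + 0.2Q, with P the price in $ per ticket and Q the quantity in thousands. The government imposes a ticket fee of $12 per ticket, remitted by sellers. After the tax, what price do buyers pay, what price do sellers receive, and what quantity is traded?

Rewrite in direct form: Qd = 330 − P and Qs = 5P − 114.
Before the tax: set 330 − P = 5P − 114 → P* = $74, Q* = 256.
With the tax collected from sellers, supply shifts: Qs = 5(P − 12) − 114.
Solving gives Q = 246 with buyers paying $84 and sellers receiving $72 (the $12 wedge).
The less price-elastic side of the market bears the larger share of a per-unit tax.

Buyers pay $84; sellers receive $72; quantity = 246.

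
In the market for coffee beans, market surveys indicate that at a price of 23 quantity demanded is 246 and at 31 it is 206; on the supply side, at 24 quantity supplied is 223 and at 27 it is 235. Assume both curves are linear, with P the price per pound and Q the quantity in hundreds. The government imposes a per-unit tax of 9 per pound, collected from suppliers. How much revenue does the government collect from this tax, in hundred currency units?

Demand slope: (206 − 246)/(31 − 23) = -5, so Qd = 361 − 5P.
Supply slope: (235 − 223)/(27 − 24) = 4, so Qs = 4P + 127.
Before the tax: set 361 − 5P = 4P + 127 → P* = 26, Q* = 231.
With the tax collected from suppliers, supply shifts: Qs = 4(P − 9) + 127.
Solving gives Q = 211 with buyers paying 30 and suppliers receiving 21 (the 9 wedge).
Revenue = t · Q = 9 · 211 = 1899.

Tax revenue = 1899 hundred.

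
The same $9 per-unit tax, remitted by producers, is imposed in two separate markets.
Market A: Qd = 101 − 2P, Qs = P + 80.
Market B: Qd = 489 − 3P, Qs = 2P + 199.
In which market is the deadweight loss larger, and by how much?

Market A: pre-tax P* = $7, Q* = 87; post-tax Q = 81; deadweight loss = $27.
Market B: pre-tax P* = $58, Q* = 315; post-tax Q = 304.2; deadweight loss = $48.6.
Difference: $27 vs $48.6 → market B is larger by $21.6.

Market B, by $21.6.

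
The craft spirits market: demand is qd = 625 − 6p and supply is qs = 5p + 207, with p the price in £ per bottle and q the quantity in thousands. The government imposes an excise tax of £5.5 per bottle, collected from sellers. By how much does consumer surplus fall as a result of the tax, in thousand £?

Consumer surplus falls by £973.75 thousand.

Before the tax: set 625 − 6p = 5p + 207 → p* = £38, q* = 397.
With the tax collected from sellers, supply shifts: qs = 5(p − 5.5) + 207.
New equilibrium: consumers pay £40.5, sellers receive £35, q = 382. (Wedge: pb − ps = 5.5.)
ΔCS is the trapezoid between Q = 382 and Q = 397 of height £2.5: ½ · (397 + 382) · 2.5 = £973.75.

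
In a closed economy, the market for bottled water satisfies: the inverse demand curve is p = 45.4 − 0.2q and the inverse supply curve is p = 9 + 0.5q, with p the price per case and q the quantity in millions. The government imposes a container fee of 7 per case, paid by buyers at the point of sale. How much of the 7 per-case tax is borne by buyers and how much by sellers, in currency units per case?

Buyers bear 2 per case; sellers bear 5 per case.

Inverting to q(p) form: qd = 227 − 5p; qs = 2p − 18.
Without the tax, 227 − 5p = 2p − 18 gives 7p = 245, so p* = 35 and q* = 52.
With the tax collected from buyers, demand (in seller-price terms) shifts: qd = 227 − 5(p + 7).
New equilibrium: buyers pay 37, sellers receive 30, q = 42. (Wedge: pb − ps = 7.)
Burden on buyers: 2; on sellers: 5. (They sum to 7.)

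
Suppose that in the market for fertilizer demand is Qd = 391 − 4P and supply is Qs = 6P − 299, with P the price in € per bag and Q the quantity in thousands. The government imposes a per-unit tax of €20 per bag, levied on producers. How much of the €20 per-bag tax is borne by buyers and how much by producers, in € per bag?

Without the tax, 391 − 4P = 6P − 299 gives 10P = 690, so P* = €69 and Q* = 115.
With the tax collected from producers, supply shifts: Qs = 6(P − 20) − 299.
New equilibrium: buyers pay €81, producers receive €61, Q = 67. (Wedge: Pb − Ps = 20.)
Burden on buyers: €12; on producers: €8. (They sum to €20.)
The less price-elastic side of the market bears the larger share of a per-unit tax.

Buyers bear €12 per bag; producers bear €8 per bag.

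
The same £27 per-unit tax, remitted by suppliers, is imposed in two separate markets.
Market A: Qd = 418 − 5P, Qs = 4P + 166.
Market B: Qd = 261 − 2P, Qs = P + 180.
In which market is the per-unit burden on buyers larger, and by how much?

Market A, by £3.

Market A: pre-tax P* = £28, Q* = 278; post-tax Q = 218; per-unit burden on buyers = £12.
Market B: pre-tax P* = £27, Q* = 207; post-tax Q = 189; per-unit burden on buyers = £9.
Difference: £12 vs £9 → market A is larger by £3.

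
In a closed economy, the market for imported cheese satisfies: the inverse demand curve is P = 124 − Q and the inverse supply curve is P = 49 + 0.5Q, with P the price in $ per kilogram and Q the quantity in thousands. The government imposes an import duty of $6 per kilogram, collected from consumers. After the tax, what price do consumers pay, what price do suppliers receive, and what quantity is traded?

Consumers pay $78; suppliers receive $72; quantity = 46.

Inverting to Q(P) form: Qd = 124 − P; Qs = 2P − 98.
Without the tax, 124 − P = 2P − 98 gives 3P = 222, so P* = $74 and Q* = 50.
With the tax collected from consumers, demand (in seller-price terms) shifts: Qd = 124 − (P + 6).
Solving gives Q = 46 with consumers paying $78 and suppliers receiving $72 (the $6 wedge).
The less price-elastic side of the market bears the larger share of a per-unit tax.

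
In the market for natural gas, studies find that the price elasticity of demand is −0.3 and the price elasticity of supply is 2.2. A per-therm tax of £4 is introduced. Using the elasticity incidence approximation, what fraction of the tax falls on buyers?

Incidence ratio: buyers' share ≈ εs / (εs + |εd|) = 2.2 / (2.2 + 0.3) = 0.88.
Supply is the more elastic side, so buyers bear the larger share.

Buyers' share ≈ 0.88.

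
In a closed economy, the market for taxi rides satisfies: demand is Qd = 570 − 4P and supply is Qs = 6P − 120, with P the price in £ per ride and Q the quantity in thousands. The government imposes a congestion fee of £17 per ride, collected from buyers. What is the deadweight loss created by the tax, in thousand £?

Deadweight loss = £346.8 thousand.

Before the tax: set 570 − 4P = 6P − 120 → P* = £69, Q* = 294.
With the tax collected from buyers, demand (in seller-price terms) shifts: Qd = 570 − 4(P + 17).
Solving gives Q = 253.2 with buyers paying £79.2 and producers receiving £62.2 (the £17 wedge).
Quantity falls by |ΔQ| = |294 − 253.2| = 40.8.
DWL = ½ · t · |ΔQ| = ½ · 17 · 40.8 = £346.8.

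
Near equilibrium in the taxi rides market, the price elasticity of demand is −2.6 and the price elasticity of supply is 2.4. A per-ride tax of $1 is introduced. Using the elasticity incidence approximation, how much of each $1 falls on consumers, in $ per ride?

Consumers bear ≈ $0.48 per ride.

Incidence ratio: consumers' share ≈ εs / (εs + |εd|) = 2.4 / (2.4 + 2.6) = 0.48.
So consumers bear ≈ 0.48 × $1 = $0.48; producers bear $0.52.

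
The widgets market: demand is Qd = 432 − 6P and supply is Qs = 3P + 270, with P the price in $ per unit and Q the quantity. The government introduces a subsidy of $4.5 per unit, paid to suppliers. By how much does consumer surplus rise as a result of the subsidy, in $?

Before the subsidy: set 432 − 6P = 3P + 270 → P* = $18, Q* = 324.
With a per-unit subsidy paid to suppliers, each receives P + 4.5 per unit sold, so supply becomes Qs = 3(P + 4.5) + 270.
Solving gives Q = 333 with consumers paying $16.5 and suppliers receiving $21 (the $4.5 wedge).
ΔCS is the trapezoid between Q = 333 and Q = 324 of height $1.5: ½ · (324 + 333) · 1.5 = $492.75.

Consumer surplus rises by $492.75.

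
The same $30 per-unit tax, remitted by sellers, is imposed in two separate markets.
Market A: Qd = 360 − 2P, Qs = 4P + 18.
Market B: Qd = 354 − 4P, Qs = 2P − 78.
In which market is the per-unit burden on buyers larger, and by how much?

Market A: pre-tax P* = $57, Q* = 246; post-tax Q = 206; per-unit burden on buyers = $20.
Market B: pre-tax P* = $72, Q* = 66; post-tax Q = 26; per-unit burden on buyers = $10.
Difference: $20 vs $10 → market A is larger by $10.

Market A, by $10.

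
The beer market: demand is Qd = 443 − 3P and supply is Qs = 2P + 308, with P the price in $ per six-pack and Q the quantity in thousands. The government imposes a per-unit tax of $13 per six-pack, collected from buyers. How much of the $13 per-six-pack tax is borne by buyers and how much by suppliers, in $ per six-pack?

Without the tax, 443 − 3P = 2P + 308 gives 5P = 135, so P* = $27 and Q* = 362.
With the tax collected from buyers, demand (in seller-price terms) shifts: Qd = 443 − 3(P + 13).
Solving gives Q = 346.4 with buyers paying $32.2 and suppliers receiving $19.2 (the $13 wedge).
Burden on buyers: $5.2; on suppliers: $7.8. (They sum to $13.)
The less price-elastic side of the market bears the larger share of a per-unit tax.

Buyers bear $5.2 per six-pack; suppliers bear $7.8 per six-pack.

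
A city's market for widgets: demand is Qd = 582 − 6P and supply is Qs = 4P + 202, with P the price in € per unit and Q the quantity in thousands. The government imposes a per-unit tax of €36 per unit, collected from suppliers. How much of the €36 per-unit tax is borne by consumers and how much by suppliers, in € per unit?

Consumers bear €14.4 per unit; suppliers bear €21.6 per unit.

Before the tax: set 582 − 6P = 4P + 202 → P* = €38, Q* = 354.
With the tax collected from suppliers, supply shifts: Qs = 4(P − 36) + 202.
New equilibrium: consumers pay €52.4, suppliers receive €16.4, Q = 267.6. (Wedge: Pb − Ps = 36.)
Burden on consumers: €14.4; on suppliers: €21.6. (They sum to €36.)
The less price-elastic side of the market bears the larger share of a per-unit tax.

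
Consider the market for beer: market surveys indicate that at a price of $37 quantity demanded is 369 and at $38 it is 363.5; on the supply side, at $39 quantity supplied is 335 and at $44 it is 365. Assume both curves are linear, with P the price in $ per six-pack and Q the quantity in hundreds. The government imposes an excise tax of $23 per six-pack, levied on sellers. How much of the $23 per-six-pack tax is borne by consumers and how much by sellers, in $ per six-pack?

Demand slope: (363.5 − 369)/(38 − 37) = -5.5, so Qd = 572.5 − 5.5P.
Supply slope: (365 − 335)/(44 − 39) = 6, so Qs = 6P + 101.
Without the tax, 572.5 − 5.5P = 6P + 101 gives 11.5P = 471.5, so P* = $41 and Q* = 347.
With the tax collected from sellers, supply shifts: Qs = 6(P − 23) + 101.
New equilibrium: consumers pay $53, sellers receive $30, Q = 281. (Wedge: Pb − Ps = 23.)
Burden on consumers: $12; on sellers: $11. (They sum to $23.)

Consumers bear $12 per six-pack; sellers bear $11 per six-pack.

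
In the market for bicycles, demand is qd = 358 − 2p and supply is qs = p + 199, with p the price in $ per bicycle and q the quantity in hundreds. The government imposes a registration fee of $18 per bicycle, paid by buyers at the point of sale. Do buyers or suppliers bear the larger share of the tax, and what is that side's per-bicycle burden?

Suppliers bear the larger share: $12 per bicycle.

Without the tax, 358 − 2p = p + 199 gives 3p = 159, so p* = $53 and q* = 252.
With the tax collected from buyers, demand (in seller-price terms) shifts: qd = 358 − 2(p + 18).
New equilibrium: buyers pay $59, suppliers receive $41, q = 240. (Wedge: pb − ps = 18.)
Per-bicycle burden: buyers $6, suppliers $12.
Suppliers take the larger share because supply is less price-elastic here (demand slope 2 vs supply slope 1).
The less price-elastic side of the market bears the larger share of a per-unit tax.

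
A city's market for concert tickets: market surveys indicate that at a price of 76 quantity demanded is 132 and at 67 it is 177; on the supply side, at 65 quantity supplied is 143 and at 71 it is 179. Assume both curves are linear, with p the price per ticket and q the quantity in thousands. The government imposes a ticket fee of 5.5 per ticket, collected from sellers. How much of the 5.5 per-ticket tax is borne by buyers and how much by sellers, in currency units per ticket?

Buyers bear 3 per ticket; sellers bear 2.5 per ticket.

Demand slope: (177 − 132)/(67 − 76) = -5, so qd = 512 − 5p.
Supply slope: (179 − 143)/(71 − 65) = 6, so qs = 6p − 247.
Without the tax, 512 − 5p = 6p − 247 gives 11p = 759, so p* = 69 and q* = 167.
With the tax collected from sellers, supply shifts: qs = 6(p − 5.5) − 247.
New equilibrium: buyers pay 72, sellers receive 66.5, q = 152. (Wedge: pb − ps = 5.5.)
Burden on buyers: 3; on sellers: 2.5. (They sum to 5.5.)
The less price-elastic side of the market bears the larger share of a per-unit tax.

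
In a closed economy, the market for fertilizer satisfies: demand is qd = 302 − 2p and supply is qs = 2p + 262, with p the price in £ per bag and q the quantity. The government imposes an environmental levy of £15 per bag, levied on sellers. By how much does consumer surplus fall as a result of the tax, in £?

Consumer surplus falls by £2058.75.

Without the tax, 302 − 2p = 2p + 262 gives 4p = 40, so p* = £10 and q* = 282.
With the tax collected from sellers, supply shifts: qs = 2(p − 15) + 262.
New equilibrium: consumers pay £17.5, sellers receive £2.5, q = 267. (Wedge: pb − ps = 15.)
ΔCS is the trapezoid between Q = 267 and Q = 282 of height £7.5: ½ · (282 + 267) · 7.5 = £2058.75.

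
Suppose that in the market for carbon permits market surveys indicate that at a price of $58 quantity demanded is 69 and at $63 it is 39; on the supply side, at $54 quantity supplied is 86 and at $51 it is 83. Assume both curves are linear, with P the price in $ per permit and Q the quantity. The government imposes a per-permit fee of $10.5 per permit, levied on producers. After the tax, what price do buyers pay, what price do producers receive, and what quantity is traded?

Buyers pay $56.5; producers receive $46; quantity = 78.

Demand slope: (39 − 69)/(63 − 58) = -6, so Qd = 417 − 6P.
Supply slope: (83 − 86)/(51 − 54) = 1, so Qs = P + 32.
Before the tax: set 417 − 6P = P + 32 → P* = $55, Q* = 87.
With the tax collected from producers, supply shifts: Qs = (P − 10.5) + 32.
New equilibrium: buyers pay $56.5, producers receive $46, Q = 78. (Wedge: Pb − Ps = 10.5.)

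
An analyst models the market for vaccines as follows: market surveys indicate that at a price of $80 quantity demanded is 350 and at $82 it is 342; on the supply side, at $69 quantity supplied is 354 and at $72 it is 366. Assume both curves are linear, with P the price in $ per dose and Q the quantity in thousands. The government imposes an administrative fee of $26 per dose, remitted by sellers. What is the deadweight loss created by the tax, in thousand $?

Demand slope: (342 − 350)/(82 − 80) = -4, so Qd = 670 − 4P.
Supply slope: (366 − 354)/(72 − 69) = 4, so Qs = 4P + 78.
Before the tax: set 670 − 4P = 4P + 78 → P* = $74, Q* = 374.
With the tax collected from sellers, supply shifts: Qs = 4(P − 26) + 78.
Solving gives Q = 322 with buyers paying $87 and sellers receiving $61 (the $26 wedge).
Quantity falls by |ΔQ| = |374 − 322| = 52.
DWL = ½ · t · |ΔQ| = ½ · 26 · 52 = $676.

Deadweight loss = $676 thousand.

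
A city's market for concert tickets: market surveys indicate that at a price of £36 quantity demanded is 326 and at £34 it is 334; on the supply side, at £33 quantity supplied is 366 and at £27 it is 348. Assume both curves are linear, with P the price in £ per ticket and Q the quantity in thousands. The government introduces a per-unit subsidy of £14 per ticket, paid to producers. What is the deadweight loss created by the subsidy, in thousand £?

Deadweight loss = £168 thousand.

Demand slope: (334 − 326)/(34 − 36) = -4, so Qd = 470 − 4P.
Supply slope: (348 − 366)/(27 − 33) = 3, so Qs = 3P + 267.
Before the subsidy: set 470 − 4P = 3P + 267 → P* = £29, Q* = 354.
With a per-unit subsidy paid to producers, each receives P + 14 per unit sold, so supply becomes Qs = 3(P + 14) + 267.
New equilibrium: buyers pay £23, producers receive £37, Q = 378. (Wedge: Pb − Ps = −14.)
Quantity rises by |ΔQ| = |354 − 378| = 24.
DWL = ½ · t · |ΔQ| = ½ · 14 · 24 = £168.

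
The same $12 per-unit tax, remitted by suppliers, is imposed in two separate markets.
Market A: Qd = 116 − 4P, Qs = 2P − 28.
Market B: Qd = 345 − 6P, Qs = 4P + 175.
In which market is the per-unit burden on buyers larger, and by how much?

Market A: pre-tax P* = $24, Q* = 20; post-tax Q = 4; per-unit burden on buyers = $4.
Market B: pre-tax P* = $17, Q* = 243; post-tax Q = 214.2; per-unit burden on buyers = $4.8.
Difference: $4 vs $4.8 → market B is larger by $0.8.

Market B, by $0.8.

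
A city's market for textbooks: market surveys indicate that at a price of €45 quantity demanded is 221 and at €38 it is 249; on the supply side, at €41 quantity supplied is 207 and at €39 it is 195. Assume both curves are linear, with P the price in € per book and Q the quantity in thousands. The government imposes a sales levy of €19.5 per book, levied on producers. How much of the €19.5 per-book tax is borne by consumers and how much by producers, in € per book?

Demand slope: (249 − 221)/(38 − 45) = -4, so Qd = 401 − 4P.
Supply slope: (195 − 207)/(39 − 41) = 6, so Qs = 6P − 39.
Before the tax: set 401 − 4P = 6P − 39 → P* = €44, Q* = 225.
With the tax collected from producers, supply shifts: Qs = 6(P − 19.5) − 39.
New equilibrium: consumers pay €55.7, producers receive €36.2, Q = 178.2. (Wedge: Pb − Ps = 19.5.)
Burden on consumers: €11.7; on producers: €7.8. (They sum to €19.5.)
The less price-elastic side of the market bears the larger share of a per-unit tax.

Consumers bear €11.7 per book; producers bear €7.8 per book.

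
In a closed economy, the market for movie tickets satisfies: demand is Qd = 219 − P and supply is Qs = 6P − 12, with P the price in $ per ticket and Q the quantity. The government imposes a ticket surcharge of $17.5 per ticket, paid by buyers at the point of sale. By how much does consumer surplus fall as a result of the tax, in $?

Before the tax: set 219 − P = 6P − 12 → P* = $33, Q* = 186.
With the tax collected from buyers, demand (in seller-price terms) shifts: Qd = 219 − (P + 17.5).
Solving gives Q = 171 with buyers paying $48 and producers receiving $30.5 (the $17.5 wedge).
ΔCS is the trapezoid between Q = 171 and Q = 186 of height $15: ½ · (186 + 171) · 15 = $2677.5.

Consumer surplus falls by $2677.5.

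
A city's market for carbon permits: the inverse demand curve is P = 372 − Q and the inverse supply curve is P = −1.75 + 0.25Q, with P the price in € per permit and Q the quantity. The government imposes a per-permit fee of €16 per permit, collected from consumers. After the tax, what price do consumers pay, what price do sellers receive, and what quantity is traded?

Rewrite in direct form: Qd = 372 − P and Qs = 4P + 7.
Without the tax, 372 − P = 4P + 7 gives 5P = 365, so P* = €73 and Q* = 299.
With the tax collected from consumers, demand (in seller-price terms) shifts: Qd = 372 − (P + 16).
Solving gives Q = 286.2 with consumers paying €85.8 and sellers receiving €69.8 (the €16 wedge).

Consumers pay €85.8; sellers receive €69.8; quantity = 286.2.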